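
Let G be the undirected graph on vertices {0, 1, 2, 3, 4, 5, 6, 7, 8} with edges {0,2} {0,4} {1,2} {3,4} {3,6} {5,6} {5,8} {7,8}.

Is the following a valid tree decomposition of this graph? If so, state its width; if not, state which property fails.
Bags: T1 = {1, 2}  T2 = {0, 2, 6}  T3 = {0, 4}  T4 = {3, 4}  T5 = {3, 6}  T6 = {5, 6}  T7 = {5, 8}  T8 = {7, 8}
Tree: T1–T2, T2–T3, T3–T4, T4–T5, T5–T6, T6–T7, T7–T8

A tree decomposition must satisfy three properties: every vertex lies in some bag; for every edge, both endpoints lie together in some bag; and for every vertex, the bags containing it form a connected subtree. Here bags containing vertex 6 are not connected in the tree, so the decomposition is invalid.

No — bags containing vertex 6 are not connected in the tree.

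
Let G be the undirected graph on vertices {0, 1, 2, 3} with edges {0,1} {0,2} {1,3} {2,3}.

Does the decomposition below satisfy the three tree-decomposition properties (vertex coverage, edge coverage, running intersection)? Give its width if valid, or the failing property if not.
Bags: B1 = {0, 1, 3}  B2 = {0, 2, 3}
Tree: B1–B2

Yes; width 2.

Checking the three conditions: (i) the bags cover all of {0, 1, 2, 3}; (ii) for each edge, some bag contains both endpoints; (iii) the bags containing any fixed vertex form a subtree. All hold, so the decomposition is valid with width 3 − 1 = 2.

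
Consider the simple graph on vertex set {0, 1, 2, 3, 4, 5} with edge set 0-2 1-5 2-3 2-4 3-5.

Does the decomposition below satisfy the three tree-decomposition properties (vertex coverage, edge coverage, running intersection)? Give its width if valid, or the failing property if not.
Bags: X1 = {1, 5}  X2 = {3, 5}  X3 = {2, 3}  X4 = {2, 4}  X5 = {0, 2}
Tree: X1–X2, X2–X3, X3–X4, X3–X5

Every vertex of G appears in some bag (union = {0, 1, 2, 3, 4, 5}); every edge is covered by a bag; and for each vertex v the set of bags containing v is connected in the bag tree. The decomposition is therefore valid. The largest bag has 2 vertices, so the width is 1.

Yes; width 1.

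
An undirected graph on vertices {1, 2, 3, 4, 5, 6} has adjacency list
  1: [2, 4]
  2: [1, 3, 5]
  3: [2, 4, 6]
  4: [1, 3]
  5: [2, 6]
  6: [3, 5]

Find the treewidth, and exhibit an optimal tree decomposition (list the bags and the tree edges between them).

Each bag holds 3 vertices, so the decomposition has width 2, which upper-bounds the treewidth. The edges 5–6–3–2–5 form a cycle, so G is not a tree and its treewidth is at least 2. Therefore the treewidth is 2.

Treewidth 2.
Bags: B1 = {2, 5, 6}  B2 = {2, 3, 6}  B3 = {1, 2, 3}  B4 = {1, 3, 4}
Tree: B1–B2, B2–B3, B3–B4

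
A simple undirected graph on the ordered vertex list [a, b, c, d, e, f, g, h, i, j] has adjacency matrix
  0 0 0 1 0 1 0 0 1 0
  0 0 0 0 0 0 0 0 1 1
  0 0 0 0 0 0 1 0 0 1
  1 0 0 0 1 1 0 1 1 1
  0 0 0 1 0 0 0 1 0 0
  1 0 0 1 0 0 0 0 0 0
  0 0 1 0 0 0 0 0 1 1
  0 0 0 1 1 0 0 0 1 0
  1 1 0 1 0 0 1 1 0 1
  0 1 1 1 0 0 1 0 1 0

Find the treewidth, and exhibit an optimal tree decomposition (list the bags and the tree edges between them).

Treewidth 2.
Bags: B1 = {b, i, j}  B2 = {d, i, j}  B3 = {a, d, i}  B4 = {d, h, i}  B5 = {a, d, f}  B6 = {d, e, h}  B7 = {g, i, j}  B8 = {c, g, j}
Tree: B1–B2, B2–B3, B2–B4, B3–B5, B4–B6, B2–B7, B7–B8

Each bag holds 3 vertices, so the decomposition has width 2, which upper-bounds the treewidth. On the other hand G contains the 3-clique {d, e, h}. A clique must lie in a single bag of any decomposition, so no decomposition can have width below 2. Therefore the treewidth is 2.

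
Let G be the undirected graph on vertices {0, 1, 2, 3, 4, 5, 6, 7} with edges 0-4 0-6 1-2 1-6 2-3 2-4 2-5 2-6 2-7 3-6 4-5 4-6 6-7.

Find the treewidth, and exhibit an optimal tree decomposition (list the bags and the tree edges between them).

The largest bag has 3 vertices, giving width 2; this decomposition certifies tw(G) ≤ 2. For the lower bound, the 3 vertices {0, 4, 6} are pairwise adjacent, and any tree decomposition puts a clique entirely inside one bag — forcing width ≥ 2. Therefore the treewidth is 2.

Treewidth 2.
One such decomposition:
Bags: B1 = {2, 4, 6}  B2 = {2, 3, 6}  B3 = {2, 6, 7}  B4 = {0, 4, 6}  B5 = {1, 2, 6}  B6 = {2, 4, 5}
Tree: B1–B2, B1–B3, B1–B4, B1–B5, B1–B6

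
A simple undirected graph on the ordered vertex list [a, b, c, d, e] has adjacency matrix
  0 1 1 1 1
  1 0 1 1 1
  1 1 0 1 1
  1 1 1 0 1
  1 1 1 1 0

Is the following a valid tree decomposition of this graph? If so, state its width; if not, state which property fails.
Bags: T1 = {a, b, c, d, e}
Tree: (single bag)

Yes; width 4.

Checking the three conditions: (i) the bags cover all of {a, b, c, d, e}; (ii) for each edge, some bag contains both endpoints; (iii) the bags containing any fixed vertex form a subtree. All hold, so the decomposition is valid with width 5 − 1 = 4.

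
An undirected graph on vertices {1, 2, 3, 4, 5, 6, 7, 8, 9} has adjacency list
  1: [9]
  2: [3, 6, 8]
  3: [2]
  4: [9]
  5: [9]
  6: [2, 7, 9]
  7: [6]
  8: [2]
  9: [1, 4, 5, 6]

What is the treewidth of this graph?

1

A width-1 tree decomposition is:
Bags: B1 = {2, 6}  B2 = {6, 9}  B3 = {6, 7}  B4 = {5, 9}  B5 = {1, 9}  B6 = {2, 3}  B7 = {2, 8}  B8 = {4, 9}
Tree: B1–B2, B2–B3, B2–B4, B2–B5, B1–B6, B1–B7, B4–B8
The largest bag has 2 vertices, giving width 1; this decomposition certifies tw(G) ≤ 1. Any graph with an edge has treewidth ≥ 1, and G has the edge 2–6. Hence tw(G) = 1 exactly.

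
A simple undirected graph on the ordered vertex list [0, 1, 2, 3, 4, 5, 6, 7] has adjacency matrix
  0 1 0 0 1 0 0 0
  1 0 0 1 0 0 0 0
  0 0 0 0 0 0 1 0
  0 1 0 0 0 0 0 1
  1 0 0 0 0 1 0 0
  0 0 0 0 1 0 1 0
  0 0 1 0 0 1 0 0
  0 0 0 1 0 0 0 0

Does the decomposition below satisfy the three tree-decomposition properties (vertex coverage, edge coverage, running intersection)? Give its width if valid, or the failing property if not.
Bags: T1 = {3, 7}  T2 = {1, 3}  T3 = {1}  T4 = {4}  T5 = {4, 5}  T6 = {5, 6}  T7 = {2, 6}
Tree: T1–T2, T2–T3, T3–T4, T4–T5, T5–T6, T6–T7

No — vertex 0 appears in no bag.

A tree decomposition must satisfy three properties: every vertex lies in some bag; for every edge, both endpoints lie together in some bag; and for every vertex, the bags containing it form a connected subtree. Here vertex 0 appears in no bag, so the decomposition is invalid.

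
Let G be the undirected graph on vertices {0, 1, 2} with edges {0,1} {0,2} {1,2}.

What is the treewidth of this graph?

A width-2 tree decomposition is:
Bags: B1 = {0, 1, 2}
Tree: (single bag)
A single bag containing all 3 vertices is trivially a valid decomposition of width 2. For the lower bound, the 3 vertices {0, 1, 2} are pairwise adjacent, and any tree decomposition puts a clique entirely inside one bag — forcing width ≥ 2. The upper and lower bounds meet at 2, so that is the treewidth.

2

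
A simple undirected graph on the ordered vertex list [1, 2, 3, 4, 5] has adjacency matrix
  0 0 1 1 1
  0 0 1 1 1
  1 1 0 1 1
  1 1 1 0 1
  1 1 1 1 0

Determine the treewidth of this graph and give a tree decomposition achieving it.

Treewidth 3.
One optimal decomposition is:
Bags: B1 = {2, 3, 4, 5}  B2 = {1, 3, 4, 5}
Tree: B1–B2

The largest bag has 4 vertices, giving width 3; this decomposition certifies tw(G) ≤ 3. For the lower bound, the 4 vertices {1, 3, 4, 5} are pairwise adjacent, and any tree decomposition puts a clique entirely inside one bag — forcing width ≥ 3. Hence tw(G) = 3 exactly.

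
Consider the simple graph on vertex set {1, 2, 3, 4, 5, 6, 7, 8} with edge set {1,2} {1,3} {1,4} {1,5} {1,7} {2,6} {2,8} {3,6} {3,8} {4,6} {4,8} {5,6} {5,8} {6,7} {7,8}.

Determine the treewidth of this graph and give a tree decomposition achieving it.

Treewidth 3.
One such decomposition:
Bags: B1 = {1, 2, 6, 8}  B2 = {1, 3, 6, 8}  B3 = {1, 6, 7, 8}  B4 = {1, 4, 6, 8}  B5 = {1, 5, 6, 8}
Tree: B1–B2, B2–B3, B3–B4, B4–B5

Every bag has size at most 4, so the width is 4 − 1 = 3 and tw(G) ≤ 3. For the lower bound: the 4 vertex sets {2,6}, {3,8}, {1}, {7} are disjoint, each induces a connected subgraph, and every pair is joined by at least one edge of G. Contracting each set to a single vertex therefore yields K_{4} as a minor, and since treewidth is minor-monotone, tw(G) ≥ tw(K_{4}) = 3. Combining the bounds, tw(G) = 3.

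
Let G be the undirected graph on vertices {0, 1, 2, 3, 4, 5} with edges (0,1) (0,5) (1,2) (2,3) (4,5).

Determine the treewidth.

A width-1 tree decomposition is:
Bags: B1 = {2, 3}  B2 = {1, 2}  B3 = {0, 1}  B4 = {0, 5}  B5 = {4, 5}
Tree: B1–B2, B2–B3, B3–B4, B4–B5
The largest bag has 2 vertices, giving width 1; this decomposition certifies tw(G) ≤ 1. Any graph with an edge has treewidth ≥ 1, and G has the edge 3–2. Combining the bounds, tw(G) = 1.

1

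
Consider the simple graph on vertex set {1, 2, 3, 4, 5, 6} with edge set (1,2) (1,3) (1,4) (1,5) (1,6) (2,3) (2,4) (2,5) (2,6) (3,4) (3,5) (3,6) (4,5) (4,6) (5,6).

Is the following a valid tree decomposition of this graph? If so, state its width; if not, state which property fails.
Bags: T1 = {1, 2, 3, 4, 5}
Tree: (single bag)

No — vertex 6 appears in no bag.

A tree decomposition must satisfy three properties: every vertex lies in some bag; for every edge, both endpoints lie together in some bag; and for every vertex, the bags containing it form a connected subtree. Here vertex 6 appears in no bag, so the decomposition is invalid.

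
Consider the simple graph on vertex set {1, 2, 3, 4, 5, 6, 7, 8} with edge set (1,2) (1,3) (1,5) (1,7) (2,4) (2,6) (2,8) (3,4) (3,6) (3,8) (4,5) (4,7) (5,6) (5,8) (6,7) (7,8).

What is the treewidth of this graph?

A width-4 tree decomposition is:
Bags: B1 = {2, 3, 4, 5, 7}  B2 = {2, 3, 5, 6, 7}  B3 = {1, 2, 3, 5, 7}  B4 = {2, 3, 5, 7, 8}
Tree: B1–B2, B2–B3, B3–B4
The largest bag has 5 vertices, giving width 4; this decomposition certifies tw(G) ≤ 4. For the lower bound: the 5 vertex sets {4,7}, {2,6}, {1,5}, {3}, {8} are disjoint, each induces a connected subgraph, and every pair is joined by at least one edge of G. Contracting each set to a single vertex therefore yields K_{5} as a minor, and since treewidth is minor-monotone, tw(G) ≥ tw(K_{5}) = 4. Hence tw(G) = 4 exactly.

4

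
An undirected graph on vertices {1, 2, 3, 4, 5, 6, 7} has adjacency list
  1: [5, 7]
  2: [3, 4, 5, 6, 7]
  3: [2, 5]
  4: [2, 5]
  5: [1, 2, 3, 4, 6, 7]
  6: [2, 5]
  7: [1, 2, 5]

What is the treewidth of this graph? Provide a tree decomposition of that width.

Treewidth 2.
One optimal decomposition is:
Bags: B1 = {2, 3, 5}  B2 = {2, 5, 7}  B3 = {2, 5, 6}  B4 = {1, 5, 7}  B5 = {2, 4, 5}
Tree: B1–B2, B1–B3, B2–B4, B2–B5

Each bag holds 3 vertices, so the decomposition has width 2, which upper-bounds the treewidth. On the other hand G contains the 3-clique {1, 5, 7}. A clique must lie in a single bag of any decomposition, so no decomposition can have width below 2. The upper and lower bounds meet at 2, so that is the treewidth.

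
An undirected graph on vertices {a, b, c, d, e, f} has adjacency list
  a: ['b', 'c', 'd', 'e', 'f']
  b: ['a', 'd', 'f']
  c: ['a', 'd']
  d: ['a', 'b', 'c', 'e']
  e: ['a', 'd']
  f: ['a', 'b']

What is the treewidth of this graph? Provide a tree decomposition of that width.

Treewidth 2.
One such decomposition:
Bags: B1 = {a, b, d}  B2 = {a, c, d}  B3 = {a, b, f}  B4 = {a, d, e}
Tree: B1–B2, B1–B3, B1–B4

Every bag has size at most 3, so the width is 3 − 1 = 2 and tw(G) ≤ 2. On the other hand G contains the 3-clique {a, d, e}. A clique must lie in a single bag of any decomposition, so no decomposition can have width below 2. Combining the bounds, tw(G) = 2.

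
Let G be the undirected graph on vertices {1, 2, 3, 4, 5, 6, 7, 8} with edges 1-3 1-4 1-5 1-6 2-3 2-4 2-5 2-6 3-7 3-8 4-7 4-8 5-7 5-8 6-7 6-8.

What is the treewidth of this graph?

4

A width-4 tree decomposition is:
Bags: B1 = {1, 2, 6, 7, 8}  B2 = {1, 2, 3, 7, 8}  B3 = {1, 2, 4, 7, 8}  B4 = {1, 2, 5, 7, 8}
Tree: B1–B2, B2–B3, B3–B4
Every bag has size at most 5, so the width is 5 − 1 = 4 and tw(G) ≤ 4. For the lower bound: the 5 vertex sets {6,7}, {2,3}, {1,4}, {8}, {5} are disjoint, each induces a connected subgraph, and every pair is joined by at least one edge of G. Contracting each set to a single vertex therefore yields K_{5} as a minor, and since treewidth is minor-monotone, tw(G) ≥ tw(K_{5}) = 4. Combining the bounds, tw(G) = 4.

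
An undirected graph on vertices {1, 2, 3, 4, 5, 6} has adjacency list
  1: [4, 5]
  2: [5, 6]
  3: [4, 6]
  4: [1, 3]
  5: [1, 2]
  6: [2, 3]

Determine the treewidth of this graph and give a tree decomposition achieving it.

Treewidth 2.
One such decomposition:
Bags: B1 = {1, 3, 4}  B2 = {1, 3, 5}  B3 = {2, 3, 5}  B4 = {2, 3, 6}
Tree: B1–B2, B2–B3, B3–B4

Every bag has size at most 3, so the width is 3 − 1 = 2 and tw(G) ≤ 2. The edges 3–4–1–5–2–6–3 form a cycle, so G is not a tree and its treewidth is at least 2. Therefore the treewidth is 2.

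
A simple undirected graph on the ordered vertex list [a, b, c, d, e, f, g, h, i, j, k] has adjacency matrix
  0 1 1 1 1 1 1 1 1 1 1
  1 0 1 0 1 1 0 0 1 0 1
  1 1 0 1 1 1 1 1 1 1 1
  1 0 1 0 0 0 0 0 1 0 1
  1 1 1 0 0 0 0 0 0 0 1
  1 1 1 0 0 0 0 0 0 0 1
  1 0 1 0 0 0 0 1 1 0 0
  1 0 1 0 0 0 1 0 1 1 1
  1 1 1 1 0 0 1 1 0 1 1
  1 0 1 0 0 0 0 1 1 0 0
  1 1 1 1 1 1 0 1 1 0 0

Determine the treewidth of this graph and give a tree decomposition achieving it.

Treewidth 4.
Bags: B1 = {a, c, d, i, k}  B2 = {a, c, h, i, k}  B3 = {a, b, c, i, k}  B4 = {a, c, g, h, i}  B5 = {a, b, c, e, k}  B6 = {a, c, h, i, j}  B7 = {a, b, c, f, k}
Tree: B1–B2, B2–B3, B2–B4, B3–B5, B4–B6, B5–B7

Each bag holds 5 vertices, so the decomposition has width 4, which upper-bounds the treewidth. For the lower bound, the 5 vertices {a, c, g, h, i} are pairwise adjacent, and any tree decomposition puts a clique entirely inside one bag — forcing width ≥ 4. Therefore the treewidth is 4.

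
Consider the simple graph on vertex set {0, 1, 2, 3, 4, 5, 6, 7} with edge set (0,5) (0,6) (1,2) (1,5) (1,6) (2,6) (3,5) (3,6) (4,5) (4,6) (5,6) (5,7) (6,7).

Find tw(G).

2

A width-2 tree decomposition is:
Bags: B1 = {0, 5, 6}  B2 = {4, 5, 6}  B3 = {3, 5, 6}  B4 = {1, 5, 6}  B5 = {1, 2, 6}  B6 = {5, 6, 7}
Tree: B1–B2, B1–B3, B1–B4, B4–B5, B2–B6
Each bag holds 3 vertices, so the decomposition has width 2, which upper-bounds the treewidth. On the other hand G contains the 3-clique {1, 2, 6}. A clique must lie in a single bag of any decomposition, so no decomposition can have width below 2. Therefore the treewidth is 2.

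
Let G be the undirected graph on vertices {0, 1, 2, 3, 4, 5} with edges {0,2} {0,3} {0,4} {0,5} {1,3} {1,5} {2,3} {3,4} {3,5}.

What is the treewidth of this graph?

A width-2 tree decomposition is:
Bags: B1 = {1, 3, 5}  B2 = {0, 3, 5}  B3 = {0, 3, 4}  B4 = {0, 2, 3}
Tree: B1–B2, B2–B3, B2–B4
Each bag holds 3 vertices, so the decomposition has width 2, which upper-bounds the treewidth. For the lower bound, the 3 vertices {0, 2, 3} are pairwise adjacent, and any tree decomposition puts a clique entirely inside one bag — forcing width ≥ 2. Therefore the treewidth is 2.

2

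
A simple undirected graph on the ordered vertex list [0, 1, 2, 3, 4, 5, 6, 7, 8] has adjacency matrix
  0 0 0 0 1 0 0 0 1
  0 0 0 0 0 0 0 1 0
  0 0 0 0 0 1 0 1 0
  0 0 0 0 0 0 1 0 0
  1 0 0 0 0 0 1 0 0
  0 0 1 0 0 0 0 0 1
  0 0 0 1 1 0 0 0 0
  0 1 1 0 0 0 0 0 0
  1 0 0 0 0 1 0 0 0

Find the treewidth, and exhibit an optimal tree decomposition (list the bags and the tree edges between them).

Treewidth 1.
One optimal decomposition is:
Bags: B1 = {3, 6}  B2 = {4, 6}  B3 = {0, 4}  B4 = {0, 8}  B5 = {5, 8}  B6 = {2, 5}  B7 = {2, 7}  B8 = {1, 7}
Tree: B1–B2, B2–B3, B3–B4, B4–B5, B5–B6, B6–B7, B7–B8

The largest bag has 2 vertices, giving width 1; this decomposition certifies tw(G) ≤ 1. G has an edge, so its treewidth is at least 1. Hence tw(G) = 1 exactly.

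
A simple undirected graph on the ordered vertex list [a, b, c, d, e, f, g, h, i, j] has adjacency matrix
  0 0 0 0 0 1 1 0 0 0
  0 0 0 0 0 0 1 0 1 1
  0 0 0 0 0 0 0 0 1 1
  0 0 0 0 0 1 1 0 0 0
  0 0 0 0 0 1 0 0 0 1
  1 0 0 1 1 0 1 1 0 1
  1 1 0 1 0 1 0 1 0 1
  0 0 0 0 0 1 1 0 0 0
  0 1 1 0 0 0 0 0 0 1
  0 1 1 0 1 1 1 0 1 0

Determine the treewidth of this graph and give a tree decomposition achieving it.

The largest bag has 3 vertices, giving width 2; this decomposition certifies tw(G) ≤ 2. Conversely, {c, i, j} is a clique of size 3, and the vertices of any clique must share a bag in every tree decomposition; so some bag has ≥ 3 vertices and tw(G) ≥ 2. Combining the bounds, tw(G) = 2.

Treewidth 2.
One such decomposition:
Bags: B1 = {f, g, j}  B2 = {b, g, j}  B3 = {d, f, g}  B4 = {e, f, j}  B5 = {b, i, j}  B6 = {f, g, h}  B7 = {a, f, g}  B8 = {c, i, j}
Tree: B1–B2, B1–B3, B1–B4, B2–B5, B3–B6, B1–B7, B5–B8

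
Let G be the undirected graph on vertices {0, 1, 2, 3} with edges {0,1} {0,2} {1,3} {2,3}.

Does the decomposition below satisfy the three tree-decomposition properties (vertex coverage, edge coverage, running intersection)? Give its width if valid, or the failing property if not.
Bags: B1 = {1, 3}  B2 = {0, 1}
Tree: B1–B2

A tree decomposition must satisfy three properties: every vertex lies in some bag; for every edge, both endpoints lie together in some bag; and for every vertex, the bags containing it form a connected subtree. Here vertex 2 appears in no bag, so the decomposition is invalid.

No — vertex 2 appears in no bag.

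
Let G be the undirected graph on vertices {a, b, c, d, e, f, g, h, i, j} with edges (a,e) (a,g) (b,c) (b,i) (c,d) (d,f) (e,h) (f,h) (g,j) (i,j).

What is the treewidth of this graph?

A width-2 tree decomposition is:
Bags: B1 = {c, d, f}  B2 = {b, c, f}  B3 = {b, f, i}  B4 = {f, i, j}  B5 = {f, g, j}  B6 = {a, f, g}  B7 = {a, e, f}  B8 = {e, f, h}
Tree: B1–B2, B2–B3, B3–B4, B4–B5, B5–B6, B6–B7, B7–B8
Every bag has size at most 3, so the width is 3 − 1 = 2 and tw(G) ≤ 2. Since f–d–c–b–i–j–g–a–e–h–f is a cycle in G, G is not acyclic. Forests are exactly the graphs of treewidth ≤ 1, so tw(G) ≥ 2. Hence tw(G) = 2 exactly.

2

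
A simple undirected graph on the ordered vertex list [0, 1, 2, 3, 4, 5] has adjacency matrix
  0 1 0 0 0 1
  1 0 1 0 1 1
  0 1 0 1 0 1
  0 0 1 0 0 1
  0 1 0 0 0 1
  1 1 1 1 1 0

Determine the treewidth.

A width-2 tree decomposition is:
Bags: B1 = {0, 1, 5}  B2 = {1, 2, 5}  B3 = {2, 3, 5}  B4 = {1, 4, 5}
Tree: B1–B2, B2–B3, B1–B4
Every bag has size at most 3, so the width is 3 − 1 = 2 and tw(G) ≤ 2. Conversely, {0, 1, 5} is a clique of size 3, and the vertices of any clique must share a bag in every tree decomposition; so some bag has ≥ 3 vertices and tw(G) ≥ 2. The upper and lower bounds meet at 2, so that is the treewidth.

2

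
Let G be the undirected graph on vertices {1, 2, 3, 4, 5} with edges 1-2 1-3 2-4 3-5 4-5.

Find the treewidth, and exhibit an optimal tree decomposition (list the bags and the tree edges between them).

Treewidth 2.
One optimal decomposition is:
Bags: B1 = {1, 3, 5}  B2 = {1, 2, 5}  B3 = {2, 4, 5}
Tree: B1–B2, B2–B3

The largest bag has 3 vertices, giving width 2; this decomposition certifies tw(G) ≤ 2. The edges 5–3–1–2–4–5 form a cycle, so G is not a tree and its treewidth is at least 2. The upper and lower bounds meet at 2, so that is the treewidth.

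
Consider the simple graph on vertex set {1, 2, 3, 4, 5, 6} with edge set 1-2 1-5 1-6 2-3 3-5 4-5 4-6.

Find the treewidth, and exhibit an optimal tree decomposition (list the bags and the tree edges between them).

Treewidth 2.
Bags: B1 = {1, 4, 6}  B2 = {1, 4, 5}  B3 = {1, 2, 5}  B4 = {2, 3, 5}
Tree: B1–B2, B2–B3, B3–B4

Each bag holds 3 vertices, so the decomposition has width 2, which upper-bounds the treewidth. For the lower bound, G contains the cycle 6–4–5–1–6, so G is not a forest; only forests have treewidth ≤ 1, hence tw(G) ≥ 2. Therefore the treewidth is 2.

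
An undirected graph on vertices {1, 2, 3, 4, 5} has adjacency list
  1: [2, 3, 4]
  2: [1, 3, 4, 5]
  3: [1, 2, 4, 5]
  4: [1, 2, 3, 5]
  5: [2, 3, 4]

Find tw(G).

A width-3 tree decomposition is:
Bags: B1 = {1, 2, 3, 4}  B2 = {2, 3, 4, 5}
Tree: B1–B2
Each bag holds 4 vertices, so the decomposition has width 3, which upper-bounds the treewidth. Conversely, {1, 2, 3, 4} is a clique of size 4, and the vertices of any clique must share a bag in every tree decomposition; so some bag has ≥ 4 vertices and tw(G) ≥ 3. The upper and lower bounds meet at 3, so that is the treewidth.

3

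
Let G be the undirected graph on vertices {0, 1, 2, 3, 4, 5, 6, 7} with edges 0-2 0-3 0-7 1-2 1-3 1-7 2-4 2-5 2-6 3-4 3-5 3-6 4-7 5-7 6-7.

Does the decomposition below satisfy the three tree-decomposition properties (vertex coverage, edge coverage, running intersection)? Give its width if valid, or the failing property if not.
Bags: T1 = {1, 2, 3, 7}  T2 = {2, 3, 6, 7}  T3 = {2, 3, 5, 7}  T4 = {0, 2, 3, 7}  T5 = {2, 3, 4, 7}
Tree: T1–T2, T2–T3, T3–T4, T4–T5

Every vertex of G appears in some bag (union = {0, 1, 2, 3, 4, 5, 6, 7}); every edge is covered by a bag; and for each vertex v the set of bags containing v is connected in the bag tree. The decomposition is therefore valid. The largest bag has 4 vertices, so the width is 3.

Yes; width 3.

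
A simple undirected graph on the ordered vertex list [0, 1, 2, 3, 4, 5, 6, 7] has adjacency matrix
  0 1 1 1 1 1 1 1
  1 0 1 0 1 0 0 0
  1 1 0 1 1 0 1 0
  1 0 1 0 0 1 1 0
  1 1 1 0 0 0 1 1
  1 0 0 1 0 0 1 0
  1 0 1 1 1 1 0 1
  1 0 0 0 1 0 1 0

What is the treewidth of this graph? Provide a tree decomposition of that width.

Treewidth 3.
Bags: B1 = {0, 2, 4, 6}  B2 = {0, 1, 2, 4}  B3 = {0, 2, 3, 6}  B4 = {0, 3, 5, 6}  B5 = {0, 4, 6, 7}
Tree: B1–B2, B1–B3, B3–B4, B1–B5

Every bag has size at most 4, so the width is 4 − 1 = 3 and tw(G) ≤ 3. Conversely, {0, 1, 2, 4} is a clique of size 4, and the vertices of any clique must share a bag in every tree decomposition; so some bag has ≥ 4 vertices and tw(G) ≥ 3. The upper and lower bounds meet at 3, so that is the treewidth.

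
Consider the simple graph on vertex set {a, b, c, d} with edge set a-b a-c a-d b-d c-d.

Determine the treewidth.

2

A width-2 tree decomposition is:
Bags: B1 = {a, b, d}  B2 = {a, c, d}
Tree: B1–B2
The largest bag has 3 vertices, giving width 2; this decomposition certifies tw(G) ≤ 2. On the other hand G contains the 3-clique {a, c, d}. A clique must lie in a single bag of any decomposition, so no decomposition can have width below 2. Combining the bounds, tw(G) = 2.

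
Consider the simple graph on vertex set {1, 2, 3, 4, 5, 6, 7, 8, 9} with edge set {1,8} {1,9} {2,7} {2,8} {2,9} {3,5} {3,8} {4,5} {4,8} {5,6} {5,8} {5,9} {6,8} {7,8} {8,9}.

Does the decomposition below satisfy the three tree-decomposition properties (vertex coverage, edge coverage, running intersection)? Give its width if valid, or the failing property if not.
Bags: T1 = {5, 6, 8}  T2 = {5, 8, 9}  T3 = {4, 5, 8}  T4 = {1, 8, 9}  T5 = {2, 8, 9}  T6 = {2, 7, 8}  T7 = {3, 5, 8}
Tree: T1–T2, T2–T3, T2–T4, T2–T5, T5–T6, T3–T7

Yes; width 2.

Checking the three conditions: (i) the bags cover all of {1, 2, 3, 4, 5, 6, 7, 8, 9}; (ii) for each edge, some bag contains both endpoints; (iii) the bags containing any fixed vertex form a subtree. All hold, so the decomposition is valid with width 3 − 1 = 2.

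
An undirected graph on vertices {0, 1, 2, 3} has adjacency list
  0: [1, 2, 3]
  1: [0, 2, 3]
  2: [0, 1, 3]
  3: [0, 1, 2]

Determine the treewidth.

A width-3 tree decomposition is:
Bags: B1 = {0, 1, 2, 3}
Tree: (single bag)
With just one bag of size 4, the width is 4 − 1 = 3, so tw(G) ≤ 3. For the lower bound, the 4 vertices {0, 1, 2, 3} are pairwise adjacent, and any tree decomposition puts a clique entirely inside one bag — forcing width ≥ 3. Hence tw(G) = 3 exactly.

3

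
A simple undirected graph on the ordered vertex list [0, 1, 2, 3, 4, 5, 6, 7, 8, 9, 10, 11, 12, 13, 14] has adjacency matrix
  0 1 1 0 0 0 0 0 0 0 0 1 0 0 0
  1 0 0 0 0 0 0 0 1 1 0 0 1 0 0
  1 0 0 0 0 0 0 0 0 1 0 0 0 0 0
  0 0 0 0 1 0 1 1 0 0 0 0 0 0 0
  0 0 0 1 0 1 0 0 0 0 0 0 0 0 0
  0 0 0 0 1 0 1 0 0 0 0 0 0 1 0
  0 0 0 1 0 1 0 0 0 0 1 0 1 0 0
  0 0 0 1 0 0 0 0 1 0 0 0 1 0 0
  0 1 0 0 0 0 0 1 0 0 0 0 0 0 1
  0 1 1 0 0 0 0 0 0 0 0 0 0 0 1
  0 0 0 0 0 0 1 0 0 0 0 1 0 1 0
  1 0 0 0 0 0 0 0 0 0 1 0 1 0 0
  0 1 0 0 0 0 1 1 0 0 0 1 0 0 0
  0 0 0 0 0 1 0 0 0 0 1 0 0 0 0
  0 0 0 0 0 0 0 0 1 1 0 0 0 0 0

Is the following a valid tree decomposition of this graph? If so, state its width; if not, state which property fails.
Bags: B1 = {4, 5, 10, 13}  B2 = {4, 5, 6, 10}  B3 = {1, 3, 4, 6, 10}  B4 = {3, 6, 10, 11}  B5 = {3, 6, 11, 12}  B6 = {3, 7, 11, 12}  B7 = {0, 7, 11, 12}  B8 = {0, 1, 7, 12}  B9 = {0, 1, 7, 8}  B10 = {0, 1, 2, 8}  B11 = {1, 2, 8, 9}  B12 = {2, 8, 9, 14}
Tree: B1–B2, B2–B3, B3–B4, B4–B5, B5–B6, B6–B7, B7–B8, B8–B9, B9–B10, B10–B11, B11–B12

A tree decomposition must satisfy three properties: every vertex lies in some bag; for every edge, both endpoints lie together in some bag; and for every vertex, the bags containing it form a connected subtree. Here bags containing vertex 1 are not connected in the tree, so the decomposition is invalid.

No — bags containing vertex 1 are not connected in the tree.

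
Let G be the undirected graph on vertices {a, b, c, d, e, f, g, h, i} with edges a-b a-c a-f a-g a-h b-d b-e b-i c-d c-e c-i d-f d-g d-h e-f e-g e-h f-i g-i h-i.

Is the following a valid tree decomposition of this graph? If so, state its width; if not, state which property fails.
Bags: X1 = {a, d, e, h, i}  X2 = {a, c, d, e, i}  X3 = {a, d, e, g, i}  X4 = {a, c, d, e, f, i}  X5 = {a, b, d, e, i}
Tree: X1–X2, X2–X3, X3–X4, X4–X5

A tree decomposition must satisfy three properties: every vertex lies in some bag; for every edge, both endpoints lie together in some bag; and for every vertex, the bags containing it form a connected subtree. Here bags containing vertex c are not connected in the tree, so the decomposition is invalid.

No — bags containing vertex c are not connected in the tree.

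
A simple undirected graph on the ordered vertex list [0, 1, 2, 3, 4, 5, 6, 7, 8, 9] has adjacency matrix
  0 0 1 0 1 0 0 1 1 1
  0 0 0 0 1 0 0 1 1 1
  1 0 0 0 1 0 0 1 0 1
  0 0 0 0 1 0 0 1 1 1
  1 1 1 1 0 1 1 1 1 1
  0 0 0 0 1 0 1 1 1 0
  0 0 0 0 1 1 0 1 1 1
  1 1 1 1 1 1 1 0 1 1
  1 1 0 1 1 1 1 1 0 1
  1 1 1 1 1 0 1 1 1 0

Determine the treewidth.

A width-4 tree decomposition is:
Bags: B1 = {3, 4, 7, 8, 9}  B2 = {0, 4, 7, 8, 9}  B3 = {0, 2, 4, 7, 9}  B4 = {4, 6, 7, 8, 9}  B5 = {4, 5, 6, 7, 8}  B6 = {1, 4, 7, 8, 9}
Tree: B1–B2, B2–B3, B2–B4, B4–B5, B1–B6
Every bag has size at most 5, so the width is 5 − 1 = 4 and tw(G) ≤ 4. Conversely, {0, 4, 7, 8, 9} is a clique of size 5, and the vertices of any clique must share a bag in every tree decomposition; so some bag has ≥ 5 vertices and tw(G) ≥ 4. Hence tw(G) = 4 exactly.

4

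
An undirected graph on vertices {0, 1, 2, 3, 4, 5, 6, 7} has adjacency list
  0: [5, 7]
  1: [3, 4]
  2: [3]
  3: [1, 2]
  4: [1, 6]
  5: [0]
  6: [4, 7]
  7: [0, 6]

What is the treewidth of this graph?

1

A width-1 tree decomposition is:
Bags: B1 = {2, 3}  B2 = {1, 3}  B3 = {1, 4}  B4 = {4, 6}  B5 = {6, 7}  B6 = {0, 7}  B7 = {0, 5}
Tree: B1–B2, B2–B3, B3–B4, B4–B5, B5–B6, B6–B7
Every bag has size at most 2, so the width is 2 − 1 = 1 and tw(G) ≤ 1. Since G has at least one edge (e.g. 2–3), it is not an edgeless graph, so tw(G) ≥ 1. Therefore the treewidth is 1.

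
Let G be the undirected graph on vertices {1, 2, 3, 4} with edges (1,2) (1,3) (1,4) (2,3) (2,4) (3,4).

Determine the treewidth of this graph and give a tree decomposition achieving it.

With just one bag of size 4, the width is 4 − 1 = 3, so tw(G) ≤ 3. On the other hand G contains the 4-clique {1, 2, 3, 4}. A clique must lie in a single bag of any decomposition, so no decomposition can have width below 3. The upper and lower bounds meet at 3, so that is the treewidth.

Treewidth 3.
One optimal decomposition is:
Bags: B1 = {1, 2, 3, 4}
Tree: (single bag)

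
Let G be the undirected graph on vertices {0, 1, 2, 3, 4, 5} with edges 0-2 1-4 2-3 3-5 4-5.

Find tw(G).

A width-1 tree decomposition is:
Bags: B1 = {1, 4}  B2 = {4, 5}  B3 = {3, 5}  B4 = {2, 3}  B5 = {0, 2}
Tree: B1–B2, B2–B3, B3–B4, B4–B5
Every bag has size at most 2, so the width is 2 − 1 = 1 and tw(G) ≤ 1. G has an edge, so its treewidth is at least 1. Therefore the treewidth is 1.

1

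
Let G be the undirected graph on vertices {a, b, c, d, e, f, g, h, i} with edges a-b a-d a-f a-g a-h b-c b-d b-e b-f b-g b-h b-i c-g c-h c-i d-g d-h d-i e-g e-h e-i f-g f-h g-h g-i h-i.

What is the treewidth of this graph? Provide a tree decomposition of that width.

The largest bag has 5 vertices, giving width 4; this decomposition certifies tw(G) ≤ 4. Conversely, {a, b, d, g, h} is a clique of size 5, and the vertices of any clique must share a bag in every tree decomposition; so some bag has ≥ 5 vertices and tw(G) ≥ 4. Therefore the treewidth is 4.

Treewidth 4.
One such decomposition:
Bags: B1 = {b, d, g, h, i}  B2 = {b, e, g, h, i}  B3 = {a, b, d, g, h}  B4 = {a, b, f, g, h}  B5 = {b, c, g, h, i}
Tree: B1–B2, B1–B3, B3–B4, B1–B5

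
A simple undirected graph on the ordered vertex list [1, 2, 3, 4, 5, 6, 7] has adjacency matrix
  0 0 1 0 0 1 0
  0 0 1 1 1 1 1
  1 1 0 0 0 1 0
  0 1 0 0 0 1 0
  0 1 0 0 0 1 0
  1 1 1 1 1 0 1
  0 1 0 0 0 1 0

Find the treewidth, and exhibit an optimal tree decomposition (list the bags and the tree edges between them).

Each bag holds 3 vertices, so the decomposition has width 2, which upper-bounds the treewidth. On the other hand G contains the 3-clique {1, 3, 6}. A clique must lie in a single bag of any decomposition, so no decomposition can have width below 2. Therefore the treewidth is 2.

Treewidth 2.
Bags: B1 = {2, 3, 6}  B2 = {2, 5, 6}  B3 = {2, 6, 7}  B4 = {2, 4, 6}  B5 = {1, 3, 6}
Tree: B1–B2, B1–B3, B2–B4, B1–B5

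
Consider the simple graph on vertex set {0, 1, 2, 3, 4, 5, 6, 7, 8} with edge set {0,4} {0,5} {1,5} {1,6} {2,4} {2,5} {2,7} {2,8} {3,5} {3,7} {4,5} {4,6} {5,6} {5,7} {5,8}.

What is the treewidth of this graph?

2

A width-2 tree decomposition is:
Bags: B1 = {4, 5, 6}  B2 = {2, 4, 5}  B3 = {2, 5, 7}  B4 = {1, 5, 6}  B5 = {0, 4, 5}  B6 = {3, 5, 7}  B7 = {2, 5, 8}
Tree: B1–B2, B2–B3, B1–B4, B2–B5, B3–B6, B3–B7
The largest bag has 3 vertices, giving width 2; this decomposition certifies tw(G) ≤ 2. For the lower bound, the 3 vertices {0, 4, 5} are pairwise adjacent, and any tree decomposition puts a clique entirely inside one bag — forcing width ≥ 2. The upper and lower bounds meet at 2, so that is the treewidth.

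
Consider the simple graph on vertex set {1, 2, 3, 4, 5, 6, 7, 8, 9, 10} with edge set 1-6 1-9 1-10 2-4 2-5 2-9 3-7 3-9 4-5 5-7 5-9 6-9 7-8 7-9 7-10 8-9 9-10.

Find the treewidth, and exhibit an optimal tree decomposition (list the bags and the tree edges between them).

Each bag holds 3 vertices, so the decomposition has width 2, which upper-bounds the treewidth. On the other hand G contains the 3-clique {1, 9, 10}. A clique must lie in a single bag of any decomposition, so no decomposition can have width below 2. Hence tw(G) = 2 exactly.

Treewidth 2.
One optimal decomposition is:
Bags: B1 = {5, 7, 9}  B2 = {7, 9, 10}  B3 = {2, 5, 9}  B4 = {2, 4, 5}  B5 = {7, 8, 9}  B6 = {1, 9, 10}  B7 = {3, 7, 9}  B8 = {1, 6, 9}
Tree: B1–B2, B1–B3, B3–B4, B1–B5, B2–B6, B2–B7, B6–B8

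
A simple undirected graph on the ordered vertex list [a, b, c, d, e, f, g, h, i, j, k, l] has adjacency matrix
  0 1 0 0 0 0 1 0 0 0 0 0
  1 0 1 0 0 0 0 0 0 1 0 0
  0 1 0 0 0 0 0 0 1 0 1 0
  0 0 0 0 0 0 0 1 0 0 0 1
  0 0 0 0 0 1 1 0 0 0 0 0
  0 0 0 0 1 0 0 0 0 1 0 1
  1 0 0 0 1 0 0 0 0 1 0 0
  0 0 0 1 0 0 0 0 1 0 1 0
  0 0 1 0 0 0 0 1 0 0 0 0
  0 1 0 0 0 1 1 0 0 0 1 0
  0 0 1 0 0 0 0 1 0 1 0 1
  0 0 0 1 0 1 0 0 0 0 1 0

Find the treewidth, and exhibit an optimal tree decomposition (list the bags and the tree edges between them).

Every bag has size at most 4, so the width is 4 − 1 = 3 and tw(G) ≤ 3. For the lower bound: the 4 vertex sets {d,h,i}, {l}, {k}, {b,c,f,j} are disjoint, each induces a connected subgraph, and every pair is joined by at least one edge of G. Contracting each set to a single vertex therefore yields K_{4} as a minor, and since treewidth is minor-monotone, tw(G) ≥ tw(K_{4}) = 3. Combining the bounds, tw(G) = 3.

Treewidth 3.
One optimal decomposition is:
Bags: B1 = {d, h, i, l}  B2 = {h, i, k, l}  B3 = {c, i, k, l}  B4 = {c, f, k, l}  B5 = {c, f, j, k}  B6 = {b, c, f, j}  B7 = {b, e, f, j}  B8 = {b, e, g, j}  B9 = {a, b, e, g}
Tree: B1–B2, B2–B3, B3–B4, B4–B5, B5–B6, B6–B7, B7–B8, B8–B9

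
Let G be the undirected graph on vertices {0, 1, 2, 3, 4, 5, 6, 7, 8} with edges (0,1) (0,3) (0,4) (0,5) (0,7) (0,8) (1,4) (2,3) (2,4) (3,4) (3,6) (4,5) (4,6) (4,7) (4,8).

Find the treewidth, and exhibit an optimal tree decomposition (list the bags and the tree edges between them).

Treewidth 2.
One such decomposition:
Bags: B1 = {0, 3, 4}  B2 = {0, 4, 8}  B3 = {0, 4, 7}  B4 = {2, 3, 4}  B5 = {0, 4, 5}  B6 = {3, 4, 6}  B7 = {0, 1, 4}
Tree: B1–B2, B1–B3, B1–B4, B1–B5, B4–B6, B5–B7

Each bag holds 3 vertices, so the decomposition has width 2, which upper-bounds the treewidth. On the other hand G contains the 3-clique {0, 1, 4}. A clique must lie in a single bag of any decomposition, so no decomposition can have width below 2. Hence tw(G) = 2 exactly.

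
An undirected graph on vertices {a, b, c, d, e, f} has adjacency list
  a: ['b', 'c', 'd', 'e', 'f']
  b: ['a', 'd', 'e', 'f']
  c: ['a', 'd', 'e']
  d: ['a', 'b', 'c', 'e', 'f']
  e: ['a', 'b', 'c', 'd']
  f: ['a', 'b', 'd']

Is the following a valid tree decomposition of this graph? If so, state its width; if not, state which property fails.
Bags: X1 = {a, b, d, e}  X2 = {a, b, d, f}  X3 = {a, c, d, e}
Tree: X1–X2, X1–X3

Yes; width 3.

Checking the three conditions: (i) the bags cover all of {a, b, c, d, e, f}; (ii) for each edge, some bag contains both endpoints; (iii) the bags containing any fixed vertex form a subtree. All hold, so the decomposition is valid with width 4 − 1 = 3.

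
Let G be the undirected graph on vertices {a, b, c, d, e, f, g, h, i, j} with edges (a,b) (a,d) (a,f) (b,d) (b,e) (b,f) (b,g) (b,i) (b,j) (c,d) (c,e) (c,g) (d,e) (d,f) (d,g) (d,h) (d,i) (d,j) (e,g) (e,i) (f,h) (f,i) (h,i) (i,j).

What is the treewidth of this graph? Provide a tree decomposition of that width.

Every bag has size at most 4, so the width is 4 − 1 = 3 and tw(G) ≤ 3. For the lower bound, the 4 vertices {d, f, h, i} are pairwise adjacent, and any tree decomposition puts a clique entirely inside one bag — forcing width ≥ 3. Therefore the treewidth is 3.

Treewidth 3.
One such decomposition:
Bags: B1 = {b, d, f, i}  B2 = {d, f, h, i}  B3 = {b, d, e, i}  B4 = {b, d, e, g}  B5 = {a, b, d, f}  B6 = {c, d, e, g}  B7 = {b, d, i, j}
Tree: B1–B2, B1–B3, B3–B4, B1–B5, B4–B6, B3–B7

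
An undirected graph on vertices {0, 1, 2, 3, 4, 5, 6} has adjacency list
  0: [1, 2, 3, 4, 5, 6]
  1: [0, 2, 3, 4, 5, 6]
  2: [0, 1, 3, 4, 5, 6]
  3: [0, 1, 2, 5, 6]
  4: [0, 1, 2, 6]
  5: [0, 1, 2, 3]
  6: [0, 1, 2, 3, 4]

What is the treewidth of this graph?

4

A width-4 tree decomposition is:
Bags: B1 = {0, 1, 2, 3, 6}  B2 = {0, 1, 2, 4, 6}  B3 = {0, 1, 2, 3, 5}
Tree: B1–B2, B1–B3
Every bag has size at most 5, so the width is 5 − 1 = 4 and tw(G) ≤ 4. For the lower bound, the 5 vertices {0, 1, 2, 3, 5} are pairwise adjacent, and any tree decomposition puts a clique entirely inside one bag — forcing width ≥ 4. Hence tw(G) = 4 exactly.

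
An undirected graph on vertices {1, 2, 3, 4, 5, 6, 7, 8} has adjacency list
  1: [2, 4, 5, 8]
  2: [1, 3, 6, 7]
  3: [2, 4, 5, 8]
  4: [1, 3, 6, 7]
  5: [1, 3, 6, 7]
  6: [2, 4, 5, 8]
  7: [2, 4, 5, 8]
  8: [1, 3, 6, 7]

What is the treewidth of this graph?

4

A width-4 tree decomposition is:
Bags: B1 = {1, 3, 4, 6, 7}  B2 = {1, 3, 6, 7, 8}  B3 = {1, 2, 3, 6, 7}  B4 = {1, 3, 5, 6, 7}
Tree: B1–B2, B2–B3, B3–B4
The largest bag has 5 vertices, giving width 4; this decomposition certifies tw(G) ≤ 4. For the lower bound: the 5 vertex sets {3,4}, {1,8}, {2,6}, {7}, {5} are disjoint, each induces a connected subgraph, and every pair is joined by at least one edge of G. Contracting each set to a single vertex therefore yields K_{5} as a minor, and since treewidth is minor-monotone, tw(G) ≥ tw(K_{5}) = 4. Therefore the treewidth is 4.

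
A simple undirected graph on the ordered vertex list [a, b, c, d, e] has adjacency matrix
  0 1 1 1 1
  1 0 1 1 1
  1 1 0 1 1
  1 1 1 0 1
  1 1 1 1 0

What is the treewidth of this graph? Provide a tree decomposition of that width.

Treewidth 4.
One such decomposition:
Bags: B1 = {a, b, c, d, e}
Tree: (single bag)

A single bag containing all 5 vertices is trivially a valid decomposition of width 4. For the lower bound, the 5 vertices {a, b, c, d, e} are pairwise adjacent, and any tree decomposition puts a clique entirely inside one bag — forcing width ≥ 4. Therefore the treewidth is 4.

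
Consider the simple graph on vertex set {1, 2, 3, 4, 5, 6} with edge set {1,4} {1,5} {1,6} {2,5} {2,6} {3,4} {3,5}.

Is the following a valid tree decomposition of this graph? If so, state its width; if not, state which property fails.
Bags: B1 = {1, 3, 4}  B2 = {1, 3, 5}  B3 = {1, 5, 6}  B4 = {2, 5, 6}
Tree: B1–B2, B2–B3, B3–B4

Checking the three conditions: (i) the bags cover all of {1, 2, 3, 4, 5, 6}; (ii) for each edge, some bag contains both endpoints; (iii) the bags containing any fixed vertex form a subtree. All hold, so the decomposition is valid with width 3 − 1 = 2.

Yes; width 2.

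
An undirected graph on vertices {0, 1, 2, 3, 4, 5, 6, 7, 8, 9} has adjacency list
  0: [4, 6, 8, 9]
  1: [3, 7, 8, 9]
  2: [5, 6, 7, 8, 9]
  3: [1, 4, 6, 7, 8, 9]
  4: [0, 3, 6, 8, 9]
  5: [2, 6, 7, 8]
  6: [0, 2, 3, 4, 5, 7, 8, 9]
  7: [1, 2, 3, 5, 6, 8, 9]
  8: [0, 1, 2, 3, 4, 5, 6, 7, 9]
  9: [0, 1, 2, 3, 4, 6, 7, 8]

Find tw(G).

4

A width-4 tree decomposition is:
Bags: B1 = {1, 3, 7, 8, 9}  B2 = {3, 6, 7, 8, 9}  B3 = {3, 4, 6, 8, 9}  B4 = {0, 4, 6, 8, 9}  B5 = {2, 6, 7, 8, 9}  B6 = {2, 5, 6, 7, 8}
Tree: B1–B2, B2–B3, B3–B4, B2–B5, B5–B6
Every bag has size at most 5, so the width is 5 − 1 = 4 and tw(G) ≤ 4. Conversely, {1, 3, 7, 8, 9} is a clique of size 5, and the vertices of any clique must share a bag in every tree decomposition; so some bag has ≥ 5 vertices and tw(G) ≥ 4. Combining the bounds, tw(G) = 4.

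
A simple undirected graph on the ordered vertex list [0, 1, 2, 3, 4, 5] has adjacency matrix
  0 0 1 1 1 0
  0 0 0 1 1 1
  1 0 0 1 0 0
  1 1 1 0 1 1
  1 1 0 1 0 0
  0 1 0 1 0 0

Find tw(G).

A width-2 tree decomposition is:
Bags: B1 = {1, 3, 4}  B2 = {1, 3, 5}  B3 = {0, 3, 4}  B4 = {0, 2, 3}
Tree: B1–B2, B1–B3, B3–B4
Each bag holds 3 vertices, so the decomposition has width 2, which upper-bounds the treewidth. Conversely, {0, 2, 3} is a clique of size 3, and the vertices of any clique must share a bag in every tree decomposition; so some bag has ≥ 3 vertices and tw(G) ≥ 2. Therefore the treewidth is 2.

2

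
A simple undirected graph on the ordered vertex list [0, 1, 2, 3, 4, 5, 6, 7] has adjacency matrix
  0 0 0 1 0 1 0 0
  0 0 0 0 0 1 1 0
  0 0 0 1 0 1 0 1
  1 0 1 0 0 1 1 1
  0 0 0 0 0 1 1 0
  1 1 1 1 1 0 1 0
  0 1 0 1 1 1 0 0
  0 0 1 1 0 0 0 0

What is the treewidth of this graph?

A width-2 tree decomposition is:
Bags: B1 = {1, 5, 6}  B2 = {3, 5, 6}  B3 = {4, 5, 6}  B4 = {0, 3, 5}  B5 = {2, 3, 5}  B6 = {2, 3, 7}
Tree: B1–B2, B2–B3, B2–B4, B4–B5, B5–B6
The largest bag has 3 vertices, giving width 2; this decomposition certifies tw(G) ≤ 2. For the lower bound, the 3 vertices {1, 5, 6} are pairwise adjacent, and any tree decomposition puts a clique entirely inside one bag — forcing width ≥ 2. Therefore the treewidth is 2.

2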